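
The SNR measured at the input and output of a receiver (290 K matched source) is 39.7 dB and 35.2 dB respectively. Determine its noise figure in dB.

4.5 dB

NF (dB) = SNR_in(dB) − SNR_out(dB) when the source is at T₀
NF = 39.7 − 35.2 = 4.5 dB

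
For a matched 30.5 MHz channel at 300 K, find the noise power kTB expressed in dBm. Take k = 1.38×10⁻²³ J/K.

−99.0 dBm

P_n = kTB = 1.38×10⁻²³ × 300 × 3.05×10⁷ = 1.26×10⁻¹³ W
In dBm: 10 log₁₀(1.26×10⁻¹³ / 10⁻³) = −99.0 dBm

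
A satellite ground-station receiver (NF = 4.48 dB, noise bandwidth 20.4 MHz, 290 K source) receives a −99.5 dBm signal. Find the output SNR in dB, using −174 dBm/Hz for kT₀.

Noise floor: N = −174 + 10 log₁₀(B) + NF
10 log₁₀(2.04×10⁷) = 73.1 dB
N = −174 + 73.1 + 4.48 = −96.42 dBm
SNR = P_sig − N = −99.5 − (−96.42) = −3.08 dB → −3.1 dB

−3.1 dB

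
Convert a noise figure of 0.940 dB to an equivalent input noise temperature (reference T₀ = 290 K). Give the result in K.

70.1 K

F = 10^(0.940/10) = 1.24165
T_e = (F − 1)·T₀ = (1.24165 − 1) × 290 = 70.1 K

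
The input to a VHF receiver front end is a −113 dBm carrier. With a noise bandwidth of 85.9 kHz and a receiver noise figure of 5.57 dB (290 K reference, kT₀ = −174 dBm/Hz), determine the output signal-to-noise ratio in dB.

6.1 dB

Noise floor: N = −174 + 10 log₁₀(B) + NF
10 log₁₀(8.59×10⁴) = 49.34 dB
N = −174 + 49.34 + 5.57 = −119.09 dBm
SNR = P_sig − N = −113 − (−119.09) = 6.09 dB → 6.1 dB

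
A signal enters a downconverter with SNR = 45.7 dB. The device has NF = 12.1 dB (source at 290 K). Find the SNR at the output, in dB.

By definition F = SNR_in/SNR_out, so in dB: SNR_out = SNR_in − NF
SNR_out = 45.7 − 12.1 = 33.6 dB

33.6 dB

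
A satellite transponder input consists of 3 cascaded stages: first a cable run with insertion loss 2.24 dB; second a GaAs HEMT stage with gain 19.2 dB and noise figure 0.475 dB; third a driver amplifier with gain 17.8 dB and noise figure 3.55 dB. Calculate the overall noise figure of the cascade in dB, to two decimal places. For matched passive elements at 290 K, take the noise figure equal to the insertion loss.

2.77 dB

Convert to linear (a loss of L dB is a gain of −L dB): F_i = 10^(NF_i/10), G_i = 10^(G_i,dB/10)
  Stage 1: F_1 = 10^(2.24/10) = 1.675, G_1 = 10^(−2.24/10) = 0.5970
  Stage 2: F_2 = 10^(0.475/10) = 1.116, G_2 = 10^(19.2/10) = 83.18
  Stage 3: F_3 = 10^(3.55/10) = 2.265, G_3 = 10^(17.8/10) = 60.26
Friis cascade:
  F = 1.675 + (1.116 − 1)/0.5970 + (2.265 − 1)/49.66 = 1.894
NF = 10 log₁₀(1.894) = 2.77 dB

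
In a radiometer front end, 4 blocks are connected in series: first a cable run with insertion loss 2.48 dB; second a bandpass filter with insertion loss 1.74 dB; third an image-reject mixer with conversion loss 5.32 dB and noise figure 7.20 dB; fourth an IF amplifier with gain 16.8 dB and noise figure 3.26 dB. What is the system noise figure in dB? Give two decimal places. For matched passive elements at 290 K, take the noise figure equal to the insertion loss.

Convert to linear (a loss of L dB is a gain of −L dB): F_i = 10^(NF_i/10), G_i = 10^(G_i,dB/10)
  Stage 1: F_1 = 10^(2.48/10) = 1.770, G_1 = 10^(−2.48/10) = 0.5649
  Stage 2: F_2 = 10^(1.74/10) = 1.493, G_2 = 10^(−1.74/10) = 0.6699
  Stage 3: F_3 = 10^(7.20/10) = 5.248, G_3 = 10^(−5.32/10) = 0.2938
  Stage 4: F_4 = 10^(3.26/10) = 2.118, G_4 = 10^(16.8/10) = 47.86
Friis cascade:
  F = 1.770 + (1.493 − 1)/0.5649 + (5.248 − 1)/0.3784 + (2.118 − 1)/0.1112 = 23.93
NF = 10 log₁₀(23.93) = 13.79 dB

13.79 dB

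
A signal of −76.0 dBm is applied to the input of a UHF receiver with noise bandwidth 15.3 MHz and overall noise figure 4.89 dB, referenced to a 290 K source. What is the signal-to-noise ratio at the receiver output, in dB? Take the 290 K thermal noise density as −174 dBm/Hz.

Noise floor: N = −174 + 10 log₁₀(B) + NF
10 log₁₀(1.53×10⁷) = 71.85 dB
N = −174 + 71.85 + 4.89 = −97.26 dBm
SNR = P_sig − N = −76.0 − (−97.26) = 21.26 dB → 21.3 dB

21.3 dB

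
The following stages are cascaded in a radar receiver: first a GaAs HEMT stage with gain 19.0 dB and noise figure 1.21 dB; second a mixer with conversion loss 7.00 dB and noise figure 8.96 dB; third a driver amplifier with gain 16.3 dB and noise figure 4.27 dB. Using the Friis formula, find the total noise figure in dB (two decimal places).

1.80 dB

Convert to linear (a loss of L dB is a gain of −L dB): F_i = 10^(NF_i/10), G_i = 10^(G_i,dB/10)
  Stage 1: F_1 = 10^(1.21/10) = 1.321, G_1 = 10^(19.0/10) = 79.43
  Stage 2: F_2 = 10^(8.96/10) = 7.870, G_2 = 10^(−7.00/10) = 0.1995
  Stage 3: F_3 = 10^(4.27/10) = 2.673, G_3 = 10^(16.3/10) = 42.66
Friis cascade:
  F = 1.321 + (7.870 − 1)/79.43 + (2.673 − 1)/15.85 = 1.513
NF = 10 log₁₀(1.513) = 1.80 dB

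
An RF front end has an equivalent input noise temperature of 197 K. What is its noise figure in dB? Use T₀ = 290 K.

2.25 dB

F = 1 + T_e/T₀ = 1 + 197/290 = 1.67931
NF = 10 log₁₀(1.67931) = 2.25 dB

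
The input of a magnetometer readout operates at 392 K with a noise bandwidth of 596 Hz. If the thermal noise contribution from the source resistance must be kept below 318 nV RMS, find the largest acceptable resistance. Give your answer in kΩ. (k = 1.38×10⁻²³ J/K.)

Johnson–Nyquist: V_n = √(4kTRB) ⇒ R = V_n² / (4kTB)
4kTB = 4 × 1.38×10⁻²³ × 392 × 5.96×10² = 1.29×10⁻¹⁷
R = (3.18×10⁻⁷)² / 1.29×10⁻¹⁷ = 7.84×10³ Ω = 7.84 kΩ

7.84 kΩ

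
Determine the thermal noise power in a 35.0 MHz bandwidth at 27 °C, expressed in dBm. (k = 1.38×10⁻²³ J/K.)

−98.4 dBm

T = 27 °C + 273.15 = 300.15 K
P_n = kTB = 1.38×10⁻²³ × 300.15 × 3.50×10⁷ = 1.45×10⁻¹³ W
In dBm: 10 log₁₀(1.45×10⁻¹³ / 10⁻³) = −98.4 dBm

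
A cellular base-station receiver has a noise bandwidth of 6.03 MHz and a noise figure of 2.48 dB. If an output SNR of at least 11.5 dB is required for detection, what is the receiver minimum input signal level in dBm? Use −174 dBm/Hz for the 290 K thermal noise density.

−92.2 dBm

Sensitivity = −174 + 10 log₁₀(B) + NF + SNR_min
= −174 + 67.8 + 2.48 + 11.5
= −92.22 dBm → −92.2 dBm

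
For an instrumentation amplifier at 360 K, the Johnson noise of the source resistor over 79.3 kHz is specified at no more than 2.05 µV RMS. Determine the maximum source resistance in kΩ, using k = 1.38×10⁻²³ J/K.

Johnson–Nyquist: V_n = √(4kTRB) ⇒ R = V_n² / (4kTB)
4kTB = 4 × 1.38×10⁻²³ × 360 × 7.93×10⁴ = 1.58×10⁻¹⁵
R = (2.05×10⁻⁶)² / 1.58×10⁻¹⁵ = 2.67×10³ Ω = 2.67 kΩ

2.67 kΩ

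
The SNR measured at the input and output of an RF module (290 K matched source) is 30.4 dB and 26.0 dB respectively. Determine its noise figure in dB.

4.4 dB

NF (dB) = SNR_in(dB) − SNR_out(dB) when the source is at T₀
NF = 30.4 − 26.0 = 4.4 dB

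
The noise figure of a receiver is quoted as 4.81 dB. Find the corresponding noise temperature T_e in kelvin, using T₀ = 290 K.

588 K

F = 10^(4.81/10) = 3.02691
T_e = (F − 1)·T₀ = (3.02691 − 1) × 290 = 588 K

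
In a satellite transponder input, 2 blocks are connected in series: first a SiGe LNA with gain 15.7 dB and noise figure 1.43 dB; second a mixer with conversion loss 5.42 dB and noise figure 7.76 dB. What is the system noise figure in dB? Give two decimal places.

Convert to linear (a loss of L dB is a gain of −L dB): F_i = 10^(NF_i/10), G_i = 10^(G_i,dB/10)
  Stage 1: F_1 = 10^(1.43/10) = 1.390, G_1 = 10^(15.7/10) = 37.15
  Stage 2: F_2 = 10^(7.76/10) = 5.970, G_2 = 10^(−5.42/10) = 0.2871
Friis cascade:
  F = 1.390 + (5.970 − 1)/37.15 = 1.524
NF = 10 log₁₀(1.524) = 1.83 dB

1.83 dB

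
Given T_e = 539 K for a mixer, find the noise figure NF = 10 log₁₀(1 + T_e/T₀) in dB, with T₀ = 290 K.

4.56 dB

F = 1 + T_e/T₀ = 1 + 539/290 = 2.85862
NF = 10 log₁₀(2.85862) = 4.56 dB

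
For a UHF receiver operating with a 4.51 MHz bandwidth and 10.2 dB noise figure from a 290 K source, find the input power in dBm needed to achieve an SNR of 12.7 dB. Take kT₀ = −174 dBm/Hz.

−84.6 dBm

Sensitivity = −174 + 10 log₁₀(B) + NF + SNR_min
= −174 + 66.54 + 10.2 + 12.7
= −84.56 dBm → −84.6 dBm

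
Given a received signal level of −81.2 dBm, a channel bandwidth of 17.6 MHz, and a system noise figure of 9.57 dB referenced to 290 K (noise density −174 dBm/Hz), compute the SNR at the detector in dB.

10.8 dB

Noise floor: N = −174 + 10 log₁₀(B) + NF
10 log₁₀(1.76×10⁷) = 72.46 dB
N = −174 + 72.46 + 9.57 = −91.97 dBm
SNR = P_sig − N = −81.2 − (−91.97) = 10.77 dB → 10.8 dB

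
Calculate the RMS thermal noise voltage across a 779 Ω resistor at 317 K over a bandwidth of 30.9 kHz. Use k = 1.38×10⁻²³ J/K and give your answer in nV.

V_n = √(4kTRB)
4kTRB = 4 × 1.38×10⁻²³ × 317 × 7.79×10² × 3.09×10⁴ = 4.21×10⁻¹³ V²
V_n = √(4.21×10⁻¹³) = 6.49×10⁻⁷ V = 649 nV

649 nV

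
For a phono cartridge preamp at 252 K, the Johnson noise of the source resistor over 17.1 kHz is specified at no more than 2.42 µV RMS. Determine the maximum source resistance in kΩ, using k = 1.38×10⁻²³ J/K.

Johnson–Nyquist: V_n = √(4kTRB) ⇒ R = V_n² / (4kTB)
4kTB = 4 × 1.38×10⁻²³ × 252 × 1.71×10⁴ = 2.38×10⁻¹⁶
R = (2.42×10⁻⁶)² / 2.38×10⁻¹⁶ = 2.46×10⁴ Ω = 24.6 kΩ

24.6 kΩ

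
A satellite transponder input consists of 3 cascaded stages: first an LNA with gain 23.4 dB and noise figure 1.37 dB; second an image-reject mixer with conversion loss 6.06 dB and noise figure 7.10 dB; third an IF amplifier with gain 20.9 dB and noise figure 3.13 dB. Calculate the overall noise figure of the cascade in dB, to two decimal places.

Convert to linear (a loss of L dB is a gain of −L dB): F_i = 10^(NF_i/10), G_i = 10^(G_i,dB/10)
  Stage 1: F_1 = 10^(1.37/10) = 1.371, G_1 = 10^(23.4/10) = 218.8
  Stage 2: F_2 = 10^(7.10/10) = 5.129, G_2 = 10^(−6.06/10) = 0.2477
  Stage 3: F_3 = 10^(3.13/10) = 2.056, G_3 = 10^(20.9/10) = 123.0
Friis cascade:
  F = 1.371 + (5.129 − 1)/218.8 + (2.056 − 1)/54.20 = 1.409
NF = 10 log₁₀(1.409) = 1.49 dB

1.49 dB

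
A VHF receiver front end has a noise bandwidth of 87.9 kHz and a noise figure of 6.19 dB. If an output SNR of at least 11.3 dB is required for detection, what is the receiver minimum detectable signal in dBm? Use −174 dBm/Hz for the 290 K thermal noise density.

−107.1 dBm

Sensitivity = −174 + 10 log₁₀(B) + NF + SNR_min
= −174 + 49.44 + 6.19 + 11.3
= −107.07 dBm → −107.1 dBm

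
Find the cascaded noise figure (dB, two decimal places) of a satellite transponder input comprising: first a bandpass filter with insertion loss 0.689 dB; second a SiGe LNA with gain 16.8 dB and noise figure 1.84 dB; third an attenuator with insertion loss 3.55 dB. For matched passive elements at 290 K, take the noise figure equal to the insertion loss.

2.60 dB

Convert to linear (a loss of L dB is a gain of −L dB): F_i = 10^(NF_i/10), G_i = 10^(G_i,dB/10)
  Stage 1: F_1 = 10^(0.689/10) = 1.172, G_1 = 10^(−0.689/10) = 0.8533
  Stage 2: F_2 = 10^(1.84/10) = 1.528, G_2 = 10^(16.8/10) = 47.86
  Stage 3: F_3 = 10^(3.55/10) = 2.265, G_3 = 10^(−3.55/10) = 0.4416
Friis cascade:
  F = 1.172 + (1.528 − 1)/0.8533 + (2.265 − 1)/40.84 = 1.821
NF = 10 log₁₀(1.821) = 2.60 dB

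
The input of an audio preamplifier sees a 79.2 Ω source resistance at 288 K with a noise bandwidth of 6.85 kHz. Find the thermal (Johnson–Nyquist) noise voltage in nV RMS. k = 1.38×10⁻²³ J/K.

V_n = √(4kTRB)
4kTRB = 4 × 1.38×10⁻²³ × 288 × 7.92×10¹ × 6.85×10³ = 8.62×10⁻¹⁵ V²
V_n = √(8.62×10⁻¹⁵) = 9.29×10⁻⁸ V = 92.9 nV

92.9 nV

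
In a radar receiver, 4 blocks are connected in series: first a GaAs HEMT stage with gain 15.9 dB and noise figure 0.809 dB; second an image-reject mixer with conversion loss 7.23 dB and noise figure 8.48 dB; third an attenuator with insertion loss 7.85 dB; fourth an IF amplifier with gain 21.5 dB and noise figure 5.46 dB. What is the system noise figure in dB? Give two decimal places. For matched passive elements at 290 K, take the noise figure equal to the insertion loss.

Convert to linear (a loss of L dB is a gain of −L dB): F_i = 10^(NF_i/10), G_i = 10^(G_i,dB/10)
  Stage 1: F_1 = 10^(0.809/10) = 1.205, G_1 = 10^(15.9/10) = 38.90
  Stage 2: F_2 = 10^(8.48/10) = 7.047, G_2 = 10^(−7.23/10) = 0.1892
  Stage 3: F_3 = 10^(7.85/10) = 6.095, G_3 = 10^(−7.85/10) = 0.1641
  Stage 4: F_4 = 10^(5.46/10) = 3.516, G_4 = 10^(21.5/10) = 141.3
Friis cascade:
  F = 1.205 + (7.047 − 1)/38.90 + (6.095 − 1)/7.362 + (3.516 − 1)/1.208 = 4.135
NF = 10 log₁₀(4.135) = 6.16 dB

6.16 dB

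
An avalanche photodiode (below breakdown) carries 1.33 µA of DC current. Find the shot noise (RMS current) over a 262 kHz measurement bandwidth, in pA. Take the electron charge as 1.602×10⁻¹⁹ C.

I_n = √(2qI·B)
2qI·B = 2 × 1.602×10⁻¹⁹ × 1.33×10⁻⁶ × 2.62×10⁵ = 1.12×10⁻¹⁹ A²
I_n = √(1.12×10⁻¹⁹) = 3.34×10⁻¹⁰ A = 334 pA

334 pA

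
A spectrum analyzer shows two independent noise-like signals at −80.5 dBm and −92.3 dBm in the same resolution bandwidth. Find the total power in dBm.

−80.2 dBm

Convert to linear, add, convert back:
P₁ = 8.91×10⁻¹² W, P₂ = 5.89×10⁻¹³ W
P_tot = 9.50×10⁻¹² W → 10 log₁₀(P_tot / 10⁻³) = −80.2 dBm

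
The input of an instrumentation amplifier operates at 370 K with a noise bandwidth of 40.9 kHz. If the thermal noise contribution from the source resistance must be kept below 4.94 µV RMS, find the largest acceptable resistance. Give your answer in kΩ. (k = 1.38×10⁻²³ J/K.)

Johnson–Nyquist: V_n = √(4kTRB) ⇒ R = V_n² / (4kTB)
4kTB = 4 × 1.38×10⁻²³ × 370 × 4.09×10⁴ = 8.35×10⁻¹⁶
R = (4.94×10⁻⁶)² / 8.35×10⁻¹⁶ = 2.92×10⁴ Ω = 29.2 kΩ

29.2 kΩ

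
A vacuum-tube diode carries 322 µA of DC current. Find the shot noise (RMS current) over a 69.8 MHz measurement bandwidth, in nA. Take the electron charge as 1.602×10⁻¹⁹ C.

84.9 nA

I_n = √(2qI·B)
2qI·B = 2 × 1.602×10⁻¹⁹ × 3.22×10⁻⁴ × 6.98×10⁷ = 7.20×10⁻¹⁵ A²
I_n = √(7.20×10⁻¹⁵) = 8.49×10⁻⁸ A = 84.9 nA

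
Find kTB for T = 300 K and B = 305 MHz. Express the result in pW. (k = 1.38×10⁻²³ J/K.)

1.26 pW

P_n = kTB = 1.38×10⁻²³ × 300 × 3.05×10⁸ = 1.26×10⁻¹² W = 1.26 pW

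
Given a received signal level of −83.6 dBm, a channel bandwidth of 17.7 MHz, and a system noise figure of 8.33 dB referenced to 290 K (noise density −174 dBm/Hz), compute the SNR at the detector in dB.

Noise floor: N = −174 + 10 log₁₀(B) + NF
10 log₁₀(1.77×10⁷) = 72.48 dB
N = −174 + 72.48 + 8.33 = −93.19 dBm
SNR = P_sig − N = −83.6 − (−93.19) = 9.59 dB → 9.6 dB

9.6 dB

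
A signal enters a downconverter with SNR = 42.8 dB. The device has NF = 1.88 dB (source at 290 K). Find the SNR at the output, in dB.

40.92 dB

By definition F = SNR_in/SNR_out, so in dB: SNR_out = SNR_in − NF
SNR_out = 42.8 − 1.88 = 40.92 dB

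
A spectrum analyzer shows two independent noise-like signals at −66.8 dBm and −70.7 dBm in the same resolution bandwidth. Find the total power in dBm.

−65.3 dBm

Convert to linear, add, convert back:
P₁ = 2.09×10⁻¹⁰ W, P₂ = 8.51×10⁻¹¹ W
P_tot = 2.94×10⁻¹⁰ W → 10 log₁₀(P_tot / 10⁻³) = −65.3 dBm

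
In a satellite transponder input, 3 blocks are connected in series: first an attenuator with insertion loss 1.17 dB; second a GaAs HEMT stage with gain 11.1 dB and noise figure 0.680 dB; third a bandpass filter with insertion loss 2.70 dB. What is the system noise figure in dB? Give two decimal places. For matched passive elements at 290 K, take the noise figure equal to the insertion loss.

2.09 dB

Convert to linear (a loss of L dB is a gain of −L dB): F_i = 10^(NF_i/10), G_i = 10^(G_i,dB/10)
  Stage 1: F_1 = 10^(1.17/10) = 1.309, G_1 = 10^(−1.17/10) = 0.7638
  Stage 2: F_2 = 10^(0.680/10) = 1.169, G_2 = 10^(11.1/10) = 12.88
  Stage 3: F_3 = 10^(2.70/10) = 1.862, G_3 = 10^(−2.70/10) = 0.5370
Friis cascade:
  F = 1.309 + (1.169 − 1)/0.7638 + (1.862 − 1)/9.840 = 1.619
NF = 10 log₁₀(1.619) = 2.09 dB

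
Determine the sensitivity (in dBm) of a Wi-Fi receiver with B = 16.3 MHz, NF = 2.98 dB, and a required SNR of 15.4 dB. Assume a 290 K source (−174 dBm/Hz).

−83.5 dBm

Sensitivity = −174 + 10 log₁₀(B) + NF + SNR_min
= −174 + 72.12 + 2.98 + 15.4
= −83.50 dBm → −83.5 dBm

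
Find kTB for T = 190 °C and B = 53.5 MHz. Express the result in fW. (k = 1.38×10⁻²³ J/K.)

T = 190 °C + 273.15 = 463.15 K
P_n = kTB = 1.38×10⁻²³ × 463.15 × 5.35×10⁷ = 3.42×10⁻¹³ W = 342 fW

342 fW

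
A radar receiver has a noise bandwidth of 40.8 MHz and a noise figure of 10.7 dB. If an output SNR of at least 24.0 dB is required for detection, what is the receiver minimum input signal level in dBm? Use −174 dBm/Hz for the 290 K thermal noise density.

−63.2 dBm

Sensitivity = −174 + 10 log₁₀(B) + NF + SNR_min
= −174 + 76.11 + 10.7 + 24.0
= −63.19 dBm → −63.2 dBm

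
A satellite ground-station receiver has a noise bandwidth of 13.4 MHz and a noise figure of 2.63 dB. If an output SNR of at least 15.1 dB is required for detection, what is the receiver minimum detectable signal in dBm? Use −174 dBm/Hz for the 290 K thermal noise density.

Sensitivity = −174 + 10 log₁₀(B) + NF + SNR_min
= −174 + 71.27 + 2.63 + 15.1
= −85.00 dBm → −85.0 dBm

−85.0 dBm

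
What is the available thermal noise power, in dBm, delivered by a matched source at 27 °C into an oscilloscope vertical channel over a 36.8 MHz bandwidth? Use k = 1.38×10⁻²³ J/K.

T = 27 °C + 273.15 = 300.15 K
P_n = kTB = 1.38×10⁻²³ × 300.15 × 3.68×10⁷ = 1.52×10⁻¹³ W
In dBm: 10 log₁₀(1.52×10⁻¹³ / 10⁻³) = −98.2 dBm

−98.2 dBm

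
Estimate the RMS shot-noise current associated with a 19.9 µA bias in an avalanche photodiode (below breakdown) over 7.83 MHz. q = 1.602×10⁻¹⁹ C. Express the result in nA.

I_n = √(2qI·B)
2qI·B = 2 × 1.602×10⁻¹⁹ × 1.99×10⁻⁵ × 7.83×10⁶ = 4.99×10⁻¹⁷ A²
I_n = √(4.99×10⁻¹⁷) = 7.07×10⁻⁹ A = 7.07 nA

7.07 nA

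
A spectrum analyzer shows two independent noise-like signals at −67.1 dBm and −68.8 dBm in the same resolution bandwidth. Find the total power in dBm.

−64.9 dBm

Convert to linear, add, convert back:
P₁ = 1.95×10⁻¹⁰ W, P₂ = 1.32×10⁻¹⁰ W
P_tot = 3.27×10⁻¹⁰ W → 10 log₁₀(P_tot / 10⁻³) = −64.9 dBm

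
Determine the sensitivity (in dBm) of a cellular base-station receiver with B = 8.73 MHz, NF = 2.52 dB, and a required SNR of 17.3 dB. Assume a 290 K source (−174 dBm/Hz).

−84.8 dBm

Sensitivity = −174 + 10 log₁₀(B) + NF + SNR_min
= −174 + 69.41 + 2.52 + 17.3
= −84.77 dBm → −84.8 dBm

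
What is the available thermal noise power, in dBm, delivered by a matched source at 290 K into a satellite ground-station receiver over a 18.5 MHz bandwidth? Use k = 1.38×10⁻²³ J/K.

−101.3 dBm

P_n = kTB = 1.38×10⁻²³ × 290 × 1.85×10⁷ = 7.40×10⁻¹⁴ W
In dBm: 10 log₁₀(7.40×10⁻¹⁴ / 10⁻³) = −101.3 dBm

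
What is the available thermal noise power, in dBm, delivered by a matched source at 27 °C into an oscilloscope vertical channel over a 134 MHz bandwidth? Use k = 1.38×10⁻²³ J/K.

−92.6 dBm

T = 27 °C + 273.15 = 300.15 K
P_n = kTB = 1.38×10⁻²³ × 300.15 × 1.34×10⁸ = 5.55×10⁻¹³ W
In dBm: 10 log₁₀(5.55×10⁻¹³ / 10⁻³) = −92.6 dBm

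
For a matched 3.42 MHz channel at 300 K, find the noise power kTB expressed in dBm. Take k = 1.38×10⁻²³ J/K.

P_n = kTB = 1.38×10⁻²³ × 300 × 3.42×10⁶ = 1.42×10⁻¹⁴ W
In dBm: 10 log₁₀(1.42×10⁻¹⁴ / 10⁻³) = −108.5 dBm

−108.5 dBm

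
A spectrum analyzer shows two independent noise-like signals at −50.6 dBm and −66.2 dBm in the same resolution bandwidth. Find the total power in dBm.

−50.5 dBm

Convert to linear, add, convert back:
P₁ = 8.71×10⁻⁹ W, P₂ = 2.40×10⁻¹⁰ W
P_tot = 8.95×10⁻⁹ W → 10 log₁₀(P_tot / 10⁻³) = −50.5 dBm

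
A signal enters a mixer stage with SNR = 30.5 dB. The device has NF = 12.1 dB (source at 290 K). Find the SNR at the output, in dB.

By definition F = SNR_in/SNR_out, so in dB: SNR_out = SNR_in − NF
SNR_out = 30.5 − 12.1 = 18.4 dB

18.4 dB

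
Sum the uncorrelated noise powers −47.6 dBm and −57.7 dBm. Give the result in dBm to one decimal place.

−47.2 dBm

Convert to linear, add, convert back:
P₁ = 1.74×10⁻⁸ W, P₂ = 1.70×10⁻⁹ W
P_tot = 1.91×10⁻⁸ W → 10 log₁₀(P_tot / 10⁻³) = −47.2 dBm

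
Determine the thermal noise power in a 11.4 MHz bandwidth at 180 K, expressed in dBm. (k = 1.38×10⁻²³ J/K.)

P_n = kTB = 1.38×10⁻²³ × 180 × 1.14×10⁷ = 2.83×10⁻¹⁴ W
In dBm: 10 log₁₀(2.83×10⁻¹⁴ / 10⁻³) = −105.5 dBm

−105.5 dBm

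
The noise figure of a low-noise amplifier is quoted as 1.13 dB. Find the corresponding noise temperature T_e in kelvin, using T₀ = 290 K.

F = 10^(1.13/10) = 1.29718
T_e = (F − 1)·T₀ = (1.29718 − 1) × 290 = 86.2 K

86.2 K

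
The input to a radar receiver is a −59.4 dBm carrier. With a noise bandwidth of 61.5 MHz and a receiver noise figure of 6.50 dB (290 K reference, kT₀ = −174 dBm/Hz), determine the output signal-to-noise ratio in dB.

30.2 dB

Noise floor: N = −174 + 10 log₁₀(B) + NF
10 log₁₀(6.15×10⁷) = 77.89 dB
N = −174 + 77.89 + 6.50 = −89.61 dBm
SNR = P_sig − N = −59.4 − (−89.61) = 30.21 dB → 30.2 dB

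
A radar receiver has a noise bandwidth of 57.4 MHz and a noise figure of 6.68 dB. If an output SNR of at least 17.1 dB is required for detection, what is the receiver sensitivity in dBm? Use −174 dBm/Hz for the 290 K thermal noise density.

−72.6 dBm

Sensitivity = −174 + 10 log₁₀(B) + NF + SNR_min
= −174 + 77.59 + 6.68 + 17.1
= −72.63 dBm → −72.6 dBm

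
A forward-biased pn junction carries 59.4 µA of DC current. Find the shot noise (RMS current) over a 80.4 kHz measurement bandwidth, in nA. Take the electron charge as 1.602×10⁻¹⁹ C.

1.24 nA

I_n = √(2qI·B)
2qI·B = 2 × 1.602×10⁻¹⁹ × 5.94×10⁻⁵ × 8.04×10⁴ = 1.53×10⁻¹⁸ A²
I_n = √(1.53×10⁻¹⁸) = 1.24×10⁻⁹ A = 1.24 nA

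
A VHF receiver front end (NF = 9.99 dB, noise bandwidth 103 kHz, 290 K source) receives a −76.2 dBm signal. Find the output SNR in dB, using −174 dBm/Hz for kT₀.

Noise floor: N = −174 + 10 log₁₀(B) + NF
10 log₁₀(1.03×10⁵) = 50.13 dB
N = −174 + 50.13 + 9.99 = −113.88 dBm
SNR = P_sig − N = −76.2 − (−113.88) = 37.68 dB → 37.7 dB

37.7 dB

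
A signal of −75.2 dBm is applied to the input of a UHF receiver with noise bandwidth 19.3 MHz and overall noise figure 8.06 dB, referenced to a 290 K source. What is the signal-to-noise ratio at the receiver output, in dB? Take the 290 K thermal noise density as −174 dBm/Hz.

17.9 dB

Noise floor: N = −174 + 10 log₁₀(B) + NF
10 log₁₀(1.93×10⁷) = 72.86 dB
N = −174 + 72.86 + 8.06 = −93.08 dBm
SNR = P_sig − N = −75.2 − (−93.08) = 17.88 dB → 17.9 dB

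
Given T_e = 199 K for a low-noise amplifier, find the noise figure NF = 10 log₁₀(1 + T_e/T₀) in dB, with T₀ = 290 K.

2.27 dB

F = 1 + T_e/T₀ = 1 + 199/290 = 1.68621
NF = 10 log₁₀(1.68621) = 2.27 dB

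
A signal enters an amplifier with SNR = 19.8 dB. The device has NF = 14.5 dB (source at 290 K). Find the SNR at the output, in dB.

5.3 dB

By definition F = SNR_in/SNR_out, so in dB: SNR_out = SNR_in − NF
SNR_out = 19.8 − 14.5 = 5.3 dB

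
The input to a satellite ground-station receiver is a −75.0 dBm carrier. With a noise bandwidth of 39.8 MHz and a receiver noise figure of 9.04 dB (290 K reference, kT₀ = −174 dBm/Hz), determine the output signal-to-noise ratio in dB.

14.0 dB

Noise floor: N = −174 + 10 log₁₀(B) + NF
10 log₁₀(3.98×10⁷) = 76 dB
N = −174 + 76 + 9.04 = −88.96 dBm
SNR = P_sig − N = −75.0 − (−88.96) = 13.96 dB → 14.0 dB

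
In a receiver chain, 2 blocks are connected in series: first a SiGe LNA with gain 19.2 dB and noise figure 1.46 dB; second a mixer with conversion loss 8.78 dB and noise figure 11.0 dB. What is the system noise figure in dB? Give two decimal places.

1.87 dB

Convert to linear (a loss of L dB is a gain of −L dB): F_i = 10^(NF_i/10), G_i = 10^(G_i,dB/10)
  Stage 1: F_1 = 10^(1.46/10) = 1.400, G_1 = 10^(19.2/10) = 83.18
  Stage 2: F_2 = 10^(11.0/10) = 12.59, G_2 = 10^(−8.78/10) = 0.1324
Friis cascade:
  F = 1.400 + (12.59 − 1)/83.18 = 1.539
NF = 10 log₁₀(1.539) = 1.87 dB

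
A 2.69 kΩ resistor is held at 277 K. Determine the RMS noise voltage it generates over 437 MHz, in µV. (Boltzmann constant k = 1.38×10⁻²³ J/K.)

V_n = √(4kTRB)
4kTRB = 4 × 1.38×10⁻²³ × 277 × 2.69×10³ × 4.37×10⁸ = 1.80×10⁻⁸ V²
V_n = √(1.80×10⁻⁸) = 1.34×10⁻⁴ V = 134 µV

134 µV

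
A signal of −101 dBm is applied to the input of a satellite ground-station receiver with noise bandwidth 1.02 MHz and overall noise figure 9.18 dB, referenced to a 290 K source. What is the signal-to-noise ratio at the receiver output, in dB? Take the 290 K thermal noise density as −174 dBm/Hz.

Noise floor: N = −174 + 10 log₁₀(B) + NF
10 log₁₀(1.02×10⁶) = 60.09 dB
N = −174 + 60.09 + 9.18 = −104.73 dBm
SNR = P_sig − N = −101 − (−104.73) = 3.73 dB → 3.7 dB

3.7 dB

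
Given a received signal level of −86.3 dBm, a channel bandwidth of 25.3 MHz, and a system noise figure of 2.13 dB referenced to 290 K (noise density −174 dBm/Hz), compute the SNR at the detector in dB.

Noise floor: N = −174 + 10 log₁₀(B) + NF
10 log₁₀(2.53×10⁷) = 74.03 dB
N = −174 + 74.03 + 2.13 = −97.84 dBm
SNR = P_sig − N = −86.3 − (−97.84) = 11.54 dB → 11.5 dB

11.5 dB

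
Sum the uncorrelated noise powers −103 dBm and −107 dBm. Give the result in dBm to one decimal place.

−101.5 dBm

Convert to linear, add, convert back:
P₁ = 5.01×10⁻¹⁴ W, P₂ = 2.00×10⁻¹⁴ W
P_tot = 7.01×10⁻¹⁴ W → 10 log₁₀(P_tot / 10⁻³) = −101.5 dBm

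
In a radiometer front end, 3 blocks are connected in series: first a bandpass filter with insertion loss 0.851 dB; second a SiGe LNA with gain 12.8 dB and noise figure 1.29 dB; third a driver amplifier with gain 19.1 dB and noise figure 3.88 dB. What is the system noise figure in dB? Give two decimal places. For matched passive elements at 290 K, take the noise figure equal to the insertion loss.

2.38 dB

Convert to linear (a loss of L dB is a gain of −L dB): F_i = 10^(NF_i/10), G_i = 10^(G_i,dB/10)
  Stage 1: F_1 = 10^(0.851/10) = 1.216, G_1 = 10^(−0.851/10) = 0.8221
  Stage 2: F_2 = 10^(1.29/10) = 1.346, G_2 = 10^(12.8/10) = 19.05
  Stage 3: F_3 = 10^(3.88/10) = 2.443, G_3 = 10^(19.1/10) = 81.28
Friis cascade:
  F = 1.216 + (1.346 − 1)/0.8221 + (2.443 − 1)/15.66 = 1.729
NF = 10 log₁₀(1.729) = 2.38 dB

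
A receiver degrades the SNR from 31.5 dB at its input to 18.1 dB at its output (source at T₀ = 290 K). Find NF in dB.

13.4 dB

NF (dB) = SNR_in(dB) − SNR_out(dB) when the source is at T₀
NF = 31.5 − 18.1 = 13.4 dB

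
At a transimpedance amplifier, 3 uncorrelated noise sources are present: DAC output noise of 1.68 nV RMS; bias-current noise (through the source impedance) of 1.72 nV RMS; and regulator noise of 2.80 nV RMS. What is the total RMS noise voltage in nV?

Uncorrelated sources add in power (mean-square): V_tot = √(ΣV_i²)
V_tot = √[(1.68×10⁻⁹)² + (1.72×10⁻⁹)² + (2.80×10⁻⁹)²] = 3.69×10⁻⁹ V = 3.69 nV

3.69 nV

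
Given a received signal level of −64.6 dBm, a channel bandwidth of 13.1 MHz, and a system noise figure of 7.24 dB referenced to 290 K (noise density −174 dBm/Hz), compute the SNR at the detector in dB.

31.0 dB

Noise floor: N = −174 + 10 log₁₀(B) + NF
10 log₁₀(1.31×10⁷) = 71.17 dB
N = −174 + 71.17 + 7.24 = −95.59 dBm
SNR = P_sig − N = −64.6 − (−95.59) = 30.99 dB → 31.0 dB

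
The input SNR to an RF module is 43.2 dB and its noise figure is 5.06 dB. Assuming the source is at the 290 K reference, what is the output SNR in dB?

By definition F = SNR_in/SNR_out, so in dB: SNR_out = SNR_in − NF
SNR_out = 43.2 − 5.06 = 38.14 dB

38.14 dB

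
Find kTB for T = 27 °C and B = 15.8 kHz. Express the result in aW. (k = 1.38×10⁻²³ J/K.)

T = 27 °C + 273.15 = 300.15 K
P_n = kTB = 1.38×10⁻²³ × 300.15 × 1.58×10⁴ = 6.54×10⁻¹⁷ W = 65.4 aW

65.4 aW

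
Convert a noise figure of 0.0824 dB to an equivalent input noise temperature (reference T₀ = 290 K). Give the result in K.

F = 10^(0.0824/10) = 1.01915
T_e = (F − 1)·T₀ = (1.01915 − 1) × 290 = 5.55 K

5.55 K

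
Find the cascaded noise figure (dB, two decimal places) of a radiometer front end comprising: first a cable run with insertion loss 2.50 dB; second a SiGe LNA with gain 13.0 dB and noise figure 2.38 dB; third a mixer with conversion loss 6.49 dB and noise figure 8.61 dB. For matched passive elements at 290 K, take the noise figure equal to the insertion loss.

Convert to linear (a loss of L dB is a gain of −L dB): F_i = 10^(NF_i/10), G_i = 10^(G_i,dB/10)
  Stage 1: F_1 = 10^(2.50/10) = 1.778, G_1 = 10^(−2.50/10) = 0.5623
  Stage 2: F_2 = 10^(2.38/10) = 1.730, G_2 = 10^(13.0/10) = 19.95
  Stage 3: F_3 = 10^(8.61/10) = 7.261, G_3 = 10^(−6.49/10) = 0.2244
Friis cascade:
  F = 1.778 + (1.730 − 1)/0.5623 + (7.261 − 1)/11.22 = 3.634
NF = 10 log₁₀(3.634) = 5.60 dB

5.60 dB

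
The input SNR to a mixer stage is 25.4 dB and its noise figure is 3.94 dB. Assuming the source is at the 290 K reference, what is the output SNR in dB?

By definition F = SNR_in/SNR_out, so in dB: SNR_out = SNR_in − NF
SNR_out = 25.4 − 3.94 = 21.46 dB

21.46 dB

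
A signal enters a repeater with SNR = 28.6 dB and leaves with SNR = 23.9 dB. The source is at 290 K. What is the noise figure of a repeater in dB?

NF (dB) = SNR_in(dB) − SNR_out(dB) when the source is at T₀
NF = 28.6 − 23.9 = 4.7 dB

4.7 dB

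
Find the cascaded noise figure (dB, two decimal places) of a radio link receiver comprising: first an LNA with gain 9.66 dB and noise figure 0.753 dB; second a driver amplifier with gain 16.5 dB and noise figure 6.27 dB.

Convert to linear (a loss of L dB is a gain of −L dB): F_i = 10^(NF_i/10), G_i = 10^(G_i,dB/10)
  Stage 1: F_1 = 10^(0.753/10) = 1.189, G_1 = 10^(9.66/10) = 9.247
  Stage 2: F_2 = 10^(6.27/10) = 4.236, G_2 = 10^(16.5/10) = 44.67
Friis cascade:
  F = 1.189 + (4.236 − 1)/9.247 = 1.539
NF = 10 log₁₀(1.539) = 1.87 dB

1.87 dB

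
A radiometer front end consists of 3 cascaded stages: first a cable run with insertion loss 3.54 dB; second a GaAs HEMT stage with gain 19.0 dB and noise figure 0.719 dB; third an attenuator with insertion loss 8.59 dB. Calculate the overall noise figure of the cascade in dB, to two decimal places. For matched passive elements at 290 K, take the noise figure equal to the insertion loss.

4.54 dB

Convert to linear (a loss of L dB is a gain of −L dB): F_i = 10^(NF_i/10), G_i = 10^(G_i,dB/10)
  Stage 1: F_1 = 10^(3.54/10) = 2.259, G_1 = 10^(−3.54/10) = 0.4426
  Stage 2: F_2 = 10^(0.719/10) = 1.180, G_2 = 10^(19.0/10) = 79.43
  Stage 3: F_3 = 10^(8.59/10) = 7.228, G_3 = 10^(−8.59/10) = 0.1384
Friis cascade:
  F = 2.259 + (1.180 − 1)/0.4426 + (7.228 − 1)/35.16 = 2.843
NF = 10 log₁₀(2.843) = 4.54 dB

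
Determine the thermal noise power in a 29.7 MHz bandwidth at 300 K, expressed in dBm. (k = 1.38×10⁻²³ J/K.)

P_n = kTB = 1.38×10⁻²³ × 300 × 2.97×10⁷ = 1.23×10⁻¹³ W
In dBm: 10 log₁₀(1.23×10⁻¹³ / 10⁻³) = −99.1 dBm

−99.1 dBm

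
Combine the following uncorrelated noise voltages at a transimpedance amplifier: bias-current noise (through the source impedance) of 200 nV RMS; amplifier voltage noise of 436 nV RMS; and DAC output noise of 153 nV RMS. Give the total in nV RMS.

Uncorrelated sources add in power (mean-square): V_tot = √(ΣV_i²)
V_tot = √[(2.00×10⁻⁷)² + (4.36×10⁻⁷)² + (1.53×10⁻⁷)²] = 5.03×10⁻⁷ V = 503 nV

503 nV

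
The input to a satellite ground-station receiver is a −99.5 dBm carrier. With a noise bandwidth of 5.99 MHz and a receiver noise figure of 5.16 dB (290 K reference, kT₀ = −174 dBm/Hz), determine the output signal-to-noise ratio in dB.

1.6 dB

Noise floor: N = −174 + 10 log₁₀(B) + NF
10 log₁₀(5.99×10⁶) = 67.77 dB
N = −174 + 67.77 + 5.16 = −101.07 dBm
SNR = P_sig − N = −99.5 − (−101.07) = 1.57 dB → 1.6 dB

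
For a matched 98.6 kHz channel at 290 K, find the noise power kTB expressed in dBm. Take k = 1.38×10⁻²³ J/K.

P_n = kTB = 1.38×10⁻²³ × 290 × 9.86×10⁴ = 3.95×10⁻¹⁶ W
In dBm: 10 log₁₀(3.95×10⁻¹⁶ / 10⁻³) = −124.0 dBm

−124.0 dBm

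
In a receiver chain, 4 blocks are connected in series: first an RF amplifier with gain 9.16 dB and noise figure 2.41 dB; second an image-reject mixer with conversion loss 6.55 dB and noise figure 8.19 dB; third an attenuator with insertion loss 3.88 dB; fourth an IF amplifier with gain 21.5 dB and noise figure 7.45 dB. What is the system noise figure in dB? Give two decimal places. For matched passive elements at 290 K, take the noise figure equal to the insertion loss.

Convert to linear (a loss of L dB is a gain of −L dB): F_i = 10^(NF_i/10), G_i = 10^(G_i,dB/10)
  Stage 1: F_1 = 10^(2.41/10) = 1.742, G_1 = 10^(9.16/10) = 8.241
  Stage 2: F_2 = 10^(8.19/10) = 6.592, G_2 = 10^(−6.55/10) = 0.2213
  Stage 3: F_3 = 10^(3.88/10) = 2.443, G_3 = 10^(−3.88/10) = 0.4093
  Stage 4: F_4 = 10^(7.45/10) = 5.559, G_4 = 10^(21.5/10) = 141.3
Friis cascade:
  F = 1.742 + (6.592 − 1)/8.241 + (2.443 − 1)/1.824 + (5.559 − 1)/0.7464 = 9.319
NF = 10 log₁₀(9.319) = 9.69 dB

9.69 dB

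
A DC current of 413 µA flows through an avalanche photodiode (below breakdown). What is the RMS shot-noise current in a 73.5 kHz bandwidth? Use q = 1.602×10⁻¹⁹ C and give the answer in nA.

I_n = √(2qI·B)
2qI·B = 2 × 1.602×10⁻¹⁹ × 4.13×10⁻⁴ × 7.35×10⁴ = 9.73×10⁻¹⁸ A²
I_n = √(9.73×10⁻¹⁸) = 3.12×10⁻⁹ A = 3.12 nA

3.12 nA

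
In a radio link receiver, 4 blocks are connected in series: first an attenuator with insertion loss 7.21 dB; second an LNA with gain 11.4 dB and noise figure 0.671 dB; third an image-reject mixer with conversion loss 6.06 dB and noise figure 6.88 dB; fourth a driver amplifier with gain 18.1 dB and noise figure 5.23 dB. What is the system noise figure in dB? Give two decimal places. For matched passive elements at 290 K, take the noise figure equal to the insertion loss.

Convert to linear (a loss of L dB is a gain of −L dB): F_i = 10^(NF_i/10), G_i = 10^(G_i,dB/10)
  Stage 1: F_1 = 10^(7.21/10) = 5.260, G_1 = 10^(−7.21/10) = 0.1901
  Stage 2: F_2 = 10^(0.671/10) = 1.167, G_2 = 10^(11.4/10) = 13.80
  Stage 3: F_3 = 10^(6.88/10) = 4.875, G_3 = 10^(−6.06/10) = 0.2477
  Stage 4: F_4 = 10^(5.23/10) = 3.334, G_4 = 10^(18.1/10) = 64.57
Friis cascade:
  F = 5.260 + (1.167 − 1)/0.1901 + (4.875 − 1)/2.624 + (3.334 − 1)/0.6501 = 11.21
NF = 10 log₁₀(11.21) = 10.49 dB

10.49 dB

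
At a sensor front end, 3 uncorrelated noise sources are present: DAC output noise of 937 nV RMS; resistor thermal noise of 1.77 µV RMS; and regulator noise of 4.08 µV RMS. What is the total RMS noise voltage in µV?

Uncorrelated sources add in power (mean-square): V_tot = √(ΣV_i²)
V_tot = √[(9.37×10⁻⁷)² + (1.77×10⁻⁶)² + (4.08×10⁻⁶)²] = 4.55×10⁻⁶ V = 4.55 µV

4.55 µV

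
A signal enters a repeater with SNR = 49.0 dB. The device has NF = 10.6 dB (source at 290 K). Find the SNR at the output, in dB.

38.4 dB

By definition F = SNR_in/SNR_out, so in dB: SNR_out = SNR_in − NF
SNR_out = 49.0 − 10.6 = 38.4 dB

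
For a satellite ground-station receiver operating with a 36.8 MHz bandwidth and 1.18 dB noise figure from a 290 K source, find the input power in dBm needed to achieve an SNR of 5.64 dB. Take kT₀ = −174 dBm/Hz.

−91.5 dBm

Sensitivity = −174 + 10 log₁₀(B) + NF + SNR_min
= −174 + 75.66 + 1.18 + 5.64
= −91.52 dBm → −91.5 dBm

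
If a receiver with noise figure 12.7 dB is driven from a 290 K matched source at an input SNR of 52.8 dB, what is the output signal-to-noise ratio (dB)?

By definition F = SNR_in/SNR_out, so in dB: SNR_out = SNR_in − NF
SNR_out = 52.8 − 12.7 = 40.1 dB

40.1 dB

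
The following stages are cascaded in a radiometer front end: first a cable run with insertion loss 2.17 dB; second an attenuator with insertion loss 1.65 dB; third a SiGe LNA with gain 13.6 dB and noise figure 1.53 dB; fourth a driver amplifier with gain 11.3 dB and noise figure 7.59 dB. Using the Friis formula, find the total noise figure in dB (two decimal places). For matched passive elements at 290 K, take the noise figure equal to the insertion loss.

5.94 dB

Convert to linear (a loss of L dB is a gain of −L dB): F_i = 10^(NF_i/10), G_i = 10^(G_i,dB/10)
  Stage 1: F_1 = 10^(2.17/10) = 1.648, G_1 = 10^(−2.17/10) = 0.6067
  Stage 2: F_2 = 10^(1.65/10) = 1.462, G_2 = 10^(−1.65/10) = 0.6839
  Stage 3: F_3 = 10^(1.53/10) = 1.422, G_3 = 10^(13.6/10) = 22.91
  Stage 4: F_4 = 10^(7.59/10) = 5.741, G_4 = 10^(11.3/10) = 13.49
Friis cascade:
  F = 1.648 + (1.462 − 1)/0.6067 + (1.422 − 1)/0.4150 + (5.741 − 1)/9.506 = 3.926
NF = 10 log₁₀(3.926) = 5.94 dB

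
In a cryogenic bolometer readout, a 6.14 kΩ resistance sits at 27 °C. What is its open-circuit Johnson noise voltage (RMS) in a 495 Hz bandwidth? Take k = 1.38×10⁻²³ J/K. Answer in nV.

T = 27 °C + 273.15 = 300.15 K
V_n = √(4kTRB)
4kTRB = 4 × 1.38×10⁻²³ × 300.15 × 6.14×10³ × 4.95×10² = 5.04×10⁻¹⁴ V²
V_n = √(5.04×10⁻¹⁴) = 2.24×10⁻⁷ V = 224 nV

224 nV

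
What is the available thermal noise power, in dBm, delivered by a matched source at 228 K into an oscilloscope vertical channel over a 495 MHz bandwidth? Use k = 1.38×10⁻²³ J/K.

P_n = kTB = 1.38×10⁻²³ × 228 × 4.95×10⁸ = 1.56×10⁻¹² W
In dBm: 10 log₁₀(1.56×10⁻¹² / 10⁻³) = −88.1 dBm

−88.1 dBm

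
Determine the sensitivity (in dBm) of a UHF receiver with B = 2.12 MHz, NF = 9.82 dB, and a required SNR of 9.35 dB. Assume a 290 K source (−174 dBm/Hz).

−91.6 dBm

Sensitivity = −174 + 10 log₁₀(B) + NF + SNR_min
= −174 + 63.26 + 9.82 + 9.35
= −91.57 dBm → −91.6 dBm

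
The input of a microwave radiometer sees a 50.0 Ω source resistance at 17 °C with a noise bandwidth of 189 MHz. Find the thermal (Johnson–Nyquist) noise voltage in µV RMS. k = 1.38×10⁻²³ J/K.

T = 17 °C + 273.15 = 290.15 K
V_n = √(4kTRB)
4kTRB = 4 × 1.38×10⁻²³ × 290.15 × 5.00×10¹ × 1.89×10⁸ = 1.51×10⁻¹⁰ V²
V_n = √(1.51×10⁻¹⁰) = 1.23×10⁻⁵ V = 12.3 µV

12.3 µV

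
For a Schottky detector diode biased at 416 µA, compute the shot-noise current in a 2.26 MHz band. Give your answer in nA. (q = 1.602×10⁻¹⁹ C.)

17.4 nA

I_n = √(2qI·B)
2qI·B = 2 × 1.602×10⁻¹⁹ × 4.16×10⁻⁴ × 2.26×10⁶ = 3.01×10⁻¹⁶ A²
I_n = √(3.01×10⁻¹⁶) = 1.74×10⁻⁸ A = 17.4 nA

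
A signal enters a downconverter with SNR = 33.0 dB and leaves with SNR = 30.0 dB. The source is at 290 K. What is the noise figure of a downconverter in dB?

3.0 dB

NF (dB) = SNR_in(dB) − SNR_out(dB) when the source is at T₀
NF = 33.0 − 30.0 = 3.0 dB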